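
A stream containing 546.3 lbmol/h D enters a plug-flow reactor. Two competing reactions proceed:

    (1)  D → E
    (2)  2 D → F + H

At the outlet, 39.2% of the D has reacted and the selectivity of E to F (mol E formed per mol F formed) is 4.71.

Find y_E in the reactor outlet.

0.275

Conversion of D: D consumed = 0.392 × 546.3 = 214.1 lbmol/h = 1ξ₁ + 2ξ₂.
Selectivity: 1ξ₁ / (1ξ₂) = 4.71 → ξ₁ = 4.71 ξ₂.
Substitute: (1·4.71 + 2) ξ₂ = 214.1 → ξ₂ = 31.91 lbmol/h, ξ₁ = 150.3 lbmol/h.
Outlet amounts (n = n₀ + Σ ν·ξ):
  D: 546.3 − 1(150.3) − 2(31.91) = 332.2
  E: 0 + 1(150.3) = 150.3
  F: 0 + 1(31.91) = 31.91
  H: 0 + 1(31.91) = 31.91
Total out = 546.3 lbmol/h; y_E = 150.3 / 546.3 = 0.2752.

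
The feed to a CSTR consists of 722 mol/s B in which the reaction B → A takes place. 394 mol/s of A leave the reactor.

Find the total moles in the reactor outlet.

722 mol/s

For A: n = n₀ + 1ξ → 394 = 0 + 1ξ, giving ξ = 394 mol/s.
Outlet amounts (n = n₀ + ν ξ):
  B: 722 − 1(394) = 328
  A: 0 + 1(394) = 394
Total out = 328 + 394 = 722 mol/s.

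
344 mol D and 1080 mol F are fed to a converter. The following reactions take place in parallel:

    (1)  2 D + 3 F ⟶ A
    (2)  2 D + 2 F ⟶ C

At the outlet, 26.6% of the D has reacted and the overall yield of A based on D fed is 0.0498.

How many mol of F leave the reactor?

Yield of A: 1ξ₁ / 344 = 0.0498 → ξ₁ = 17.13 mol.
Conversion of D: 2ξ₁ + 2ξ₂ = 0.266 × 344 = 91.5 → ξ₂ = 28.62 mol.
Outlet amounts (n = n₀ + Σ ν·ξ):
  D: 344 − 2(17.13) − 2(28.62) = 252.5
  F: 1080 − 3(17.13) − 2(28.62) = 971.4
  A: 0 + 1(17.13) = 17.13
  C: 0 + 1(28.62) = 28.62

971 mol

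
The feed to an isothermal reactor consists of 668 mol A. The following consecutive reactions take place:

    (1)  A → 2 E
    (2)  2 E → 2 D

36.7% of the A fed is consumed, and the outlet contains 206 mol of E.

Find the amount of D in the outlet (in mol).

284 mol

Conversion of A: A consumed = 1ξ₁ = 0.367 × 668 → ξ₁ = 245.2 mol.
E balance: n_E = 0 + 2ξ₁ − 2ξ₂ = 206 → ξ₂ = (2·245.2 − 206)/2 = 142.2 mol.
Outlet amounts (n = n₀ + Σ ν·ξ):
  A: 668 − 1(245.2) = 422.8
  E: 0 + 2(245.2) − 2(142.2) = 206
  D: 0 + 2(142.2) = 284.3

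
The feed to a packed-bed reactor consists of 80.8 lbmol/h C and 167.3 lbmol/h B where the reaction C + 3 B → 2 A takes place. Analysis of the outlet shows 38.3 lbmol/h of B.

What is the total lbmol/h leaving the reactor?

For B: n = n₀ − 3ξ → 38.3 = 167.3 − 3ξ, giving ξ = 43 lbmol/h.
Outlet amounts (n = n₀ + ν ξ):
  C: 80.8 − 1(43) = 37.8
  B: 167.3 − 3(43) = 38.3
  A: 0 + 2(43) = 86
Total out = 37.8 + 38.3 + 86 = 162.1 lbmol/h.

162 lbmol/h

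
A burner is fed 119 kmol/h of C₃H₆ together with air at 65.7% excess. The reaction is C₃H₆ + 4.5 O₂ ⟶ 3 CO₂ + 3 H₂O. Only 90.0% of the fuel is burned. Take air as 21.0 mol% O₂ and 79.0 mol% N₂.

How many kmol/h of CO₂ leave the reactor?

Stoichiometric O₂ = 4.5 × 119 = 535.5 kmol/h; O₂ fed = 535.5 × 1.657 = 887.3 kmol/h.
N₂ fed = 887.3 × 79/21 = 3338 kmol/h.
Fuel reacted = 0.9 × 119 → ξ = 107.1 kmol/h.
Outlet (n = n₀ + ν ξ):
  C₃H₆: 119 − 1(107.1) = 11.9
  O₂: 887.3 − 4.5(107.1) = 405.4
  N₂: 3338 (inert)
  CO₂: 0 + 3(107.1) = 321.3
  H₂O: 0 + 3(107.1) = 321.3

321 kmol/h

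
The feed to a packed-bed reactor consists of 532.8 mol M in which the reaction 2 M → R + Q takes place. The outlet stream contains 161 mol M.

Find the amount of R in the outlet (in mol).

For M: n = n₀ − 2ξ → 161 = 532.8 − 2ξ, giving ξ = 185.9 mol.
Outlet amounts (n = n₀ + ν ξ):
  M: 532.8 − 2(185.9) = 161
  R: 0 + 1(185.9) = 185.9
  Q: 0 + 1(185.9) = 185.9

186 mol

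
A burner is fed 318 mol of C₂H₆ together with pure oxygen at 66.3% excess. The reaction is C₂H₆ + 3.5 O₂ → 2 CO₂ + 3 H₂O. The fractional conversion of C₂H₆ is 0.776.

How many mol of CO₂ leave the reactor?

494 mol

Stoichiometric O₂ = 3.5 × 318 = 1113 mol; O₂ fed = 1113 × 1.663 = 1851 mol.
Fuel reacted = 0.776 × 318 → ξ = 246.8 mol.
Outlet (n = n₀ + ν ξ):
  C₂H₆: 318 − 1(246.8) = 71.23
  O₂: 1851 − 3.5(246.8) = 987.2
  CO₂: 0 + 2(246.8) = 493.5
  H₂O: 0 + 3(246.8) = 740.3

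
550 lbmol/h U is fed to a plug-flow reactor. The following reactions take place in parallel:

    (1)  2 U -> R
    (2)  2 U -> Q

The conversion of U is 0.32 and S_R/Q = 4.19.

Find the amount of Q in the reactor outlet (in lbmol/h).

Conversion of U: U consumed = 0.32 × 550 = 176 lbmol/h = 2ξ₁ + 2ξ₂.
Selectivity: 1ξ₁ / (1ξ₂) = 4.19 → ξ₁ = 4.19 ξ₂.
Substitute: (2·4.19 + 2) ξ₂ = 176 → ξ₂ = 16.96 lbmol/h, ξ₁ = 71.04 lbmol/h.
Outlet amounts (n = n₀ + Σ ν·ξ):
  U: 550 − 2(71.04) − 2(16.96) = 374
  R: 0 + 1(71.04) = 71.04
  Q: 0 + 1(16.96) = 16.96

17 lbmol/h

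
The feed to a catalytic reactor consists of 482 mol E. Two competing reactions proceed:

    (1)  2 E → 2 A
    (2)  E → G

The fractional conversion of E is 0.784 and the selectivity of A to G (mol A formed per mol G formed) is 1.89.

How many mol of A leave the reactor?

247 mol

Conversion of E: E consumed = 0.784 × 482 = 377.9 mol = 2ξ₁ + 1ξ₂.
Selectivity: 2ξ₁ / (1ξ₂) = 1.89 → ξ₁ = 0.945 ξ₂.
Substitute: (2·0.945 + 1) ξ₂ = 377.9 → ξ₂ = 130.8 mol, ξ₁ = 123.6 mol.
Outlet amounts (n = n₀ + Σ ν·ξ):
  E: 482 − 2(123.6) − 1(130.8) = 104.1
  A: 0 + 2(123.6) = 247.1
  G: 0 + 1(130.8) = 130.8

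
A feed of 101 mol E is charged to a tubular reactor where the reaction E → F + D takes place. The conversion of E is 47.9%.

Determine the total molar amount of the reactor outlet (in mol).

E reacted = 0.479 × 101 = 48.38 mol; ν_E = −1, so ξ = 48.38/1 = 48.38 mol.
Outlet amounts (n = n₀ + ν ξ):
  E: 101 − 1(48.38) = 52.62
  F: 0 + 1(48.38) = 48.38
  D: 0 + 1(48.38) = 48.38
Total out = 52.62 + 48.38 + 48.38 = 149.4 mol.

149 mol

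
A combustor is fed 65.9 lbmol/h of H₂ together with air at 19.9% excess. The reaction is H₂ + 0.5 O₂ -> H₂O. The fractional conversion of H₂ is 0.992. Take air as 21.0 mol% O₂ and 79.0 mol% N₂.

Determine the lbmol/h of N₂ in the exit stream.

Stoichiometric O₂ = 0.5 × 65.9 = 32.95 lbmol/h; O₂ fed = 32.95 × 1.199 = 39.51 lbmol/h.
N₂ fed = 39.51 × 79/21 = 148.6 lbmol/h.
Fuel reacted = 0.992 × 65.9 → ξ = 65.37 lbmol/h.
Outlet (n = n₀ + ν ξ):
  H₂: 65.9 − 1(65.37) = 0.5272
  O₂: 39.51 − 0.5(65.37) = 6.821
  N₂: 148.6 (inert)
  H₂O: 0 + 1(65.37) = 65.37

149 lbmol/h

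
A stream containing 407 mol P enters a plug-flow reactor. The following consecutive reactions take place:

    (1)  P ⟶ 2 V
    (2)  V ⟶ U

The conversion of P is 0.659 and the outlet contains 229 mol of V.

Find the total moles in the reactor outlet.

Conversion of P: P consumed = 1ξ₁ = 0.659 × 407 → ξ₁ = 268.2 mol.
V balance: n_V = 0 + 2ξ₁ − 1ξ₂ = 229 → ξ₂ = (2·268.2 − 229)/1 = 307.4 mol.
Outlet amounts (n = n₀ + Σ ν·ξ):
  P: 407 − 1(268.2) = 138.8
  V: 0 + 2(268.2) − 1(307.4) = 229
  U: 0 + 1(307.4) = 307.4
Total out = 138.8 + 229 + 307.4 = 675.2 mol.

675 mol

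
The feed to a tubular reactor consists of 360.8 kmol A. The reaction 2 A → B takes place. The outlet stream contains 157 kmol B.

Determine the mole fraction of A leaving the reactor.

For B: n = n₀ + 1ξ → 157 = 0 + 1ξ, giving ξ = 157 kmol.
Outlet amounts (n = n₀ + ν ξ):
  A: 360.8 − 2(157) = 46.8
  B: 0 + 1(157) = 157
Total out = 203.8 kmol; y_A = 46.8 / 203.8 = 0.2296.

0.23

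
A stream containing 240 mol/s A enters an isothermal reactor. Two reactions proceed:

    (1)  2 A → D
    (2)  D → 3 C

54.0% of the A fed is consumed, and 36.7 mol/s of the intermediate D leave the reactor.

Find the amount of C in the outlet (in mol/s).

Conversion of A: A consumed = 2ξ₁ = 0.54 × 240 → ξ₁ = 64.8 mol/s.
D balance: n_D = 0 + 1ξ₁ − 1ξ₂ = 36.7 → ξ₂ = (1·64.8 − 36.7)/1 = 28.1 mol/s.
Outlet amounts (n = n₀ + Σ ν·ξ):
  A: 240 − 2(64.8) = 110.4
  D: 0 + 1(64.8) − 1(28.1) = 36.7
  C: 0 + 3(28.1) = 84.3

84.3 mol/s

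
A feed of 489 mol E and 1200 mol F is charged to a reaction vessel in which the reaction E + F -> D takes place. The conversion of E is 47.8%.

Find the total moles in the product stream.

E reacted = 0.478 × 489 = 233.7 mol; ν_E = −1, so ξ = 233.7/1 = 233.7 mol.
Outlet amounts (n = n₀ + ν ξ):
  E: 489 − 1(233.7) = 255.3
  F: 1200 − 1(233.7) = 966.3
  D: 0 + 1(233.7) = 233.7
Total out = 255.3 + 966.3 + 233.7 = 1455 mol.

1460 mol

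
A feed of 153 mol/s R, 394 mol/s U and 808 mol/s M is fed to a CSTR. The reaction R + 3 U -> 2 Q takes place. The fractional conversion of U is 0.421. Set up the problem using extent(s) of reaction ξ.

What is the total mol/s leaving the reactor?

1240 mol/s

U reacted = 0.421 × 394 = 165.9 mol/s; ν_U = −3, so ξ = 165.9/3 = 55.29 mol/s.
Outlet amounts (n = n₀ + ν ξ):
  R: 153 − 1(55.29) = 97.71
  U: 394 − 3(55.29) = 228.1
  Q: 0 + 2(55.29) = 110.6
  M: 808 (inert)
Total out = 97.71 + 228.1 + 110.6 + 808 = 1244 mol/s.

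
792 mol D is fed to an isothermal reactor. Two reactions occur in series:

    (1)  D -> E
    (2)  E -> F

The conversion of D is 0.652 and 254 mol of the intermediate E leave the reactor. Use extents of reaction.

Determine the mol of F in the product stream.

Conversion of D: D consumed = 1ξ₁ = 0.652 × 792 → ξ₁ = 516.4 mol.
E balance: n_E = 0 + 1ξ₁ − 1ξ₂ = 254 → ξ₂ = (1·516.4 − 254)/1 = 262.4 mol.
Outlet amounts (n = n₀ + Σ ν·ξ):
  D: 792 − 1(516.4) = 275.6
  E: 0 + 1(516.4) − 1(262.4) = 254
  F: 0 + 1(262.4) = 262.4

262 mol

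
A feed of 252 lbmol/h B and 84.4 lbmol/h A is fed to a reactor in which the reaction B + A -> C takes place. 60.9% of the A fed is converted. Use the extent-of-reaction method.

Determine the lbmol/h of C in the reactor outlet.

51.4 lbmol/h

A reacted = 0.609 × 84.4 = 51.4 lbmol/h; ν_A = −1, so ξ = 51.4/1 = 51.4 lbmol/h.
Outlet amounts (n = n₀ + ν ξ):
  B: 252 − 1(51.4) = 200.6
  A: 84.4 − 1(51.4) = 33
  C: 0 + 1(51.4) = 51.4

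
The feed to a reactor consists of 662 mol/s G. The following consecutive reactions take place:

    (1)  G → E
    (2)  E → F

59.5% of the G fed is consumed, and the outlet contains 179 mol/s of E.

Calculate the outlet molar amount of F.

Conversion of G: G consumed = 1ξ₁ = 0.595 × 662 → ξ₁ = 393.9 mol/s.
E balance: n_E = 0 + 1ξ₁ − 1ξ₂ = 179 → ξ₂ = (1·393.9 − 179)/1 = 214.9 mol/s.
Outlet amounts (n = n₀ + Σ ν·ξ):
  G: 662 − 1(393.9) = 268.1
  E: 0 + 1(393.9) − 1(214.9) = 179
  F: 0 + 1(214.9) = 214.9

215 mol/s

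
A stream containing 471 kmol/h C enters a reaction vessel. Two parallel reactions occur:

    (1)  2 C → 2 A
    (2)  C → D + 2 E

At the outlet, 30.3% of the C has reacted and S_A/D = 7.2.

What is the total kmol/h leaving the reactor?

Conversion of C: C consumed = 0.303 × 471 = 142.7 kmol/h = 2ξ₁ + 1ξ₂.
Selectivity: 2ξ₁ / (1ξ₂) = 7.2 → ξ₁ = 3.6 ξ₂.
Substitute: (2·3.6 + 1) ξ₂ = 142.7 → ξ₂ = 17.4 kmol/h, ξ₁ = 62.65 kmol/h.
Outlet amounts (n = n₀ + Σ ν·ξ):
  C: 471 − 2(62.65) − 1(17.4) = 328.3
  A: 0 + 2(62.65) = 125.3
  D: 0 + 1(17.4) = 17.4
  E: 0 + 2(17.4) = 34.81
Total out = 328.3 + 125.3 + 17.4 + 34.81 = 505.8 kmol/h.

506 kmol/h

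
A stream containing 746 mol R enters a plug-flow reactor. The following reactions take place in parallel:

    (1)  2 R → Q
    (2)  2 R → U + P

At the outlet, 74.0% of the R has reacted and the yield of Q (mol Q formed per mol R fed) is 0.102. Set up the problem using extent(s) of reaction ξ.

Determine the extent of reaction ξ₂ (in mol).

ξ₂ = 200 mol

Yield of Q: 1ξ₁ / 746 = 0.102 → ξ₁ = 76.09 mol.
Conversion of R: 2ξ₁ + 2ξ₂ = 0.74 × 746 = 552 → ξ₂ = 199.9 mol.
Outlet amounts (n = n₀ + Σ ν·ξ):
  R: 746 − 2(76.09) − 2(199.9) = 194
  Q: 0 + 1(76.09) = 76.09
  U: 0 + 1(199.9) = 199.9
  P: 0 + 1(199.9) = 199.9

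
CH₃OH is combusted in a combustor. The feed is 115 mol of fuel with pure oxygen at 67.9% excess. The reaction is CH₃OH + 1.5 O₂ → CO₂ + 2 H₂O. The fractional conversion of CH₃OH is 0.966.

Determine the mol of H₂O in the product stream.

222 mol

Stoichiometric O₂ = 1.5 × 115 = 172.5 mol; O₂ fed = 172.5 × 1.679 = 289.6 mol.
Fuel reacted = 0.966 × 115 → ξ = 111.1 mol.
Outlet (n = n₀ + ν ξ):
  CH₃OH: 115 − 1(111.1) = 3.91
  O₂: 289.6 − 1.5(111.1) = 123
  CO₂: 0 + 1(111.1) = 111.1
  H₂O: 0 + 2(111.1) = 222.2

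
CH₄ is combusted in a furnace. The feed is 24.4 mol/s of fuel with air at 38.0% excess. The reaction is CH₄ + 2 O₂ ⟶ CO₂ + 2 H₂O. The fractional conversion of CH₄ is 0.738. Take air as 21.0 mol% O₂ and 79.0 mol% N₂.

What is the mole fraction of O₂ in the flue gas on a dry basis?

0.101

Stoichiometric O₂ = 2 × 24.4 = 48.8 mol/s; O₂ fed = 48.8 × 1.380 = 67.34 mol/s.
N₂ fed = 67.34 × 79/21 = 253.3 mol/s.
Fuel reacted = 0.738 × 24.4 → ξ = 18.01 mol/s.
Outlet (n = n₀ + ν ξ):
  CH₄: 24.4 − 1(18.01) = 6.393
  O₂: 67.34 − 2(18.01) = 31.33
  N₂: 253.3 (inert)
  CO₂: 0 + 1(18.01) = 18.01
  H₂O: 0 + 2(18.01) = 36.01
Dry total = 309.1 mol/s; y_O₂ (dry) = 31.33 / 309.1 = 0.1014.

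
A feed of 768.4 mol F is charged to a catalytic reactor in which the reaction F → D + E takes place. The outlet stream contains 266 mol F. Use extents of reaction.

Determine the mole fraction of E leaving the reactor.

0.395

For F: n = n₀ − 1ξ → 266 = 768.4 − 1ξ, giving ξ = 502.4 mol.
Outlet amounts (n = n₀ + ν ξ):
  F: 768.4 − 1(502.4) = 266
  D: 0 + 1(502.4) = 502.4
  E: 0 + 1(502.4) = 502.4
Total out = 1271 mol; y_E = 502.4 / 1271 = 0.3953.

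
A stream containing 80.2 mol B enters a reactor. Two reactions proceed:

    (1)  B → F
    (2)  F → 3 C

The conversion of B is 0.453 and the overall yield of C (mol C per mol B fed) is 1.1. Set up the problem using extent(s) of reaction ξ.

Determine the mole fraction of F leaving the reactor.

0.0498

Conversion of B: B consumed = 1ξ₁ = 0.453 × 80.2 → ξ₁ = 36.33 mol.
Yield of C: 3ξ₂ / 80.2 = 1.1 → ξ₂ = 29.41 mol.
Outlet amounts (n = n₀ + Σ ν·ξ):
  B: 80.2 − 1(36.33) = 43.87
  F: 0 + 1(36.33) − 1(29.41) = 6.924
  C: 0 + 3(29.41) = 88.22
Total out = 139 mol; y_F = 6.924 / 139 = 0.04981.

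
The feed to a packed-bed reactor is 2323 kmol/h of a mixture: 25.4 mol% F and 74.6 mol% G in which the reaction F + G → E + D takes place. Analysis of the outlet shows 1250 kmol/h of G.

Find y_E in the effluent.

For G: n = n₀ − 1ξ → 1250 = 1733 − 1ξ, giving ξ = 483 kmol/h.
Outlet amounts (n = n₀ + ν ξ):
  F: 590 − 1(483) = 107.1
  G: 1733 − 1(483) = 1250
  E: 0 + 1(483) = 483
  D: 0 + 1(483) = 483
Total out = 2323 kmol/h; y_E = 483 / 2323 = 0.2079.

0.208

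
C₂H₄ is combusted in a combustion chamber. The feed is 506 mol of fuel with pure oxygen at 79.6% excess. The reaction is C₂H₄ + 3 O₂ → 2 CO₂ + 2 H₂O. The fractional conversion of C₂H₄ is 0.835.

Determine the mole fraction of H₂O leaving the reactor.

0.261

Stoichiometric O₂ = 3 × 506 = 1518 mol; O₂ fed = 1518 × 1.796 = 2726 mol.
Fuel reacted = 0.835 × 506 → ξ = 422.5 mol.
Outlet (n = n₀ + ν ξ):
  C₂H₄: 506 − 1(422.5) = 83.49
  O₂: 2726 − 3(422.5) = 1459
  CO₂: 0 + 2(422.5) = 845
  H₂O: 0 + 2(422.5) = 845
Total out = 3232 mol; y_H₂O = 845 / 3232 = 0.2614.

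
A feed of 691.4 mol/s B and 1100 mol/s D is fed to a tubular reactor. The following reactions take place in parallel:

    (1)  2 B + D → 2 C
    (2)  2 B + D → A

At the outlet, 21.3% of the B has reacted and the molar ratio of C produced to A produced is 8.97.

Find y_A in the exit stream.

0.00788

Conversion of B: B consumed = 0.213 × 691.4 = 147.3 mol/s = 2ξ₁ + 2ξ₂.
Selectivity: 2ξ₁ / (1ξ₂) = 8.97 → ξ₁ = 4.485 ξ₂.
Substitute: (2·4.485 + 2) ξ₂ = 147.3 → ξ₂ = 13.42 mol/s, ξ₁ = 60.21 mol/s.
Outlet amounts (n = n₀ + Σ ν·ξ):
  B: 691.4 − 2(60.21) − 2(13.42) = 544.1
  D: 1100 − 1(60.21) − 1(13.42) = 1026
  C: 0 + 2(60.21) = 120.4
  A: 0 + 1(13.42) = 13.42
Total out = 1704 mol/s; y_A = 13.42 / 1704 = 0.007877.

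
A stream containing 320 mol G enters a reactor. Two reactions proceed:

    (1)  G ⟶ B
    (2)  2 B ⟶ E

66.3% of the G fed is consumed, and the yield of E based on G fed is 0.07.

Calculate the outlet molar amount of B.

167 mol

Conversion of G: G consumed = 1ξ₁ = 0.663 × 320 → ξ₁ = 212.2 mol.
Yield of E: 1ξ₂ / 320 = 0.07 → ξ₂ = 22.4 mol.
Outlet amounts (n = n₀ + Σ ν·ξ):
  G: 320 − 1(212.2) = 107.8
  B: 0 + 1(212.2) − 2(22.4) = 167.4
  E: 0 + 1(22.4) = 22.4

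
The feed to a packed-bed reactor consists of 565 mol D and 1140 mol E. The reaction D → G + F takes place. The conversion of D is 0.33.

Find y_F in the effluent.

0.0986

D reacted = 0.33 × 565 = 186.5 mol; ν_D = −1, so ξ = 186.5/1 = 186.5 mol.
Outlet amounts (n = n₀ + ν ξ):
  D: 565 − 1(186.5) = 378.5
  G: 0 + 1(186.5) = 186.5
  F: 0 + 1(186.5) = 186.5
  E: 1140 (inert)
Total out = 1891 mol; y_F = 186.5 / 1891 = 0.09858.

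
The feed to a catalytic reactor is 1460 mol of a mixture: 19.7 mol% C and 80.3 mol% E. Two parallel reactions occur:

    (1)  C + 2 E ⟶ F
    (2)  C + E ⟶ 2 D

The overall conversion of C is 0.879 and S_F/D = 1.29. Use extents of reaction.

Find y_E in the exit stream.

0.673

Conversion of C: C consumed = 0.879 × 287.6 = 252.8 mol = 1ξ₁ + 1ξ₂.
Selectivity: 1ξ₁ / (2ξ₂) = 1.29 → ξ₁ = 2.58 ξ₂.
Substitute: (1·2.58 + 1) ξ₂ = 252.8 → ξ₂ = 70.62 mol, ξ₁ = 182.2 mol.
Outlet amounts (n = n₀ + Σ ν·ξ):
  C: 287.6 − 1(182.2) − 1(70.62) = 34.8
  E: 1172 − 2(182.2) − 1(70.62) = 737.4
  F: 0 + 1(182.2) = 182.2
  D: 0 + 2(70.62) = 141.2
Total out = 1096 mol; y_E = 737.4 / 1096 = 0.673.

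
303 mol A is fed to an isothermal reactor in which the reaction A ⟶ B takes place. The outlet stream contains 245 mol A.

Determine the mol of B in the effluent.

For A: n = n₀ − 1ξ → 245 = 303 − 1ξ, giving ξ = 58 mol.
Outlet amounts (n = n₀ + ν ξ):
  A: 303 − 1(58) = 245
  B: 0 + 1(58) = 58

58 mol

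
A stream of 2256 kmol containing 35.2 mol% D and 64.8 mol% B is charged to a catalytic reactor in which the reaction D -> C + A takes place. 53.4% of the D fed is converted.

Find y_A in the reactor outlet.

D reacted = 0.534 × 794.1 = 424.1 kmol; ν_D = −1, so ξ = 424.1/1 = 424.1 kmol.
Outlet amounts (n = n₀ + ν ξ):
  D: 794.1 − 1(424.1) = 370.1
  C: 0 + 1(424.1) = 424.1
  A: 0 + 1(424.1) = 424.1
  B: 1462 (inert)
Total out = 2680 kmol; y_A = 424.1 / 2680 = 0.1582.

0.158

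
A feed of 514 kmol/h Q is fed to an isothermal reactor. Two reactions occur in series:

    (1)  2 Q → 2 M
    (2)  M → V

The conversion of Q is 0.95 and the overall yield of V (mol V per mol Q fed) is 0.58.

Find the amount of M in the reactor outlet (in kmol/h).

190 kmol/h

Conversion of Q: Q consumed = 2ξ₁ = 0.95 × 514 → ξ₁ = 244.1 kmol/h.
Yield of V: 1ξ₂ / 514 = 0.58 → ξ₂ = 298.1 kmol/h.
Outlet amounts (n = n₀ + Σ ν·ξ):
  Q: 514 − 2(244.1) = 25.7
  M: 0 + 2(244.1) − 1(298.1) = 190.2
  V: 0 + 1(298.1) = 298.1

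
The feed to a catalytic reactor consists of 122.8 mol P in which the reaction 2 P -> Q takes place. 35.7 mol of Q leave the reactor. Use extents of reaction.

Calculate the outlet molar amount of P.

For Q: n = n₀ + 1ξ → 35.7 = 0 + 1ξ, giving ξ = 35.7 mol.
Outlet amounts (n = n₀ + ν ξ):
  P: 122.8 − 2(35.7) = 51.4
  Q: 0 + 1(35.7) = 35.7

51.4 mol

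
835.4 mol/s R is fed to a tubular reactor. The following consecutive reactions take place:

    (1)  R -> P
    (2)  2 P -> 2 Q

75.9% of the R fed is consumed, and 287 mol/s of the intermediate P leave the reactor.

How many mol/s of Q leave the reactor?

Conversion of R: R consumed = 1ξ₁ = 0.759 × 835.4 → ξ₁ = 634.1 mol/s.
P balance: n_P = 0 + 1ξ₁ − 2ξ₂ = 287 → ξ₂ = (1·634.1 − 287)/2 = 173.5 mol/s.
Outlet amounts (n = n₀ + Σ ν·ξ):
  R: 835.4 − 1(634.1) = 201.3
  P: 0 + 1(634.1) − 2(173.5) = 287
  Q: 0 + 2(173.5) = 347.1

347 mol/s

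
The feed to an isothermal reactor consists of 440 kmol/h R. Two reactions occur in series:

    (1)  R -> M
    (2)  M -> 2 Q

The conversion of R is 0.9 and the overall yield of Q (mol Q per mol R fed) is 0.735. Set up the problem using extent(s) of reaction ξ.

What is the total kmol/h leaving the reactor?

Conversion of R: R consumed = 1ξ₁ = 0.9 × 440 → ξ₁ = 396 kmol/h.
Yield of Q: 2ξ₂ / 440 = 0.735 → ξ₂ = 161.7 kmol/h.
Outlet amounts (n = n₀ + Σ ν·ξ):
  R: 440 − 1(396) = 44
  M: 0 + 1(396) − 1(161.7) = 234.3
  Q: 0 + 2(161.7) = 323.4
Total out = 44 + 234.3 + 323.4 = 601.7 kmol/h.

602 kmol/h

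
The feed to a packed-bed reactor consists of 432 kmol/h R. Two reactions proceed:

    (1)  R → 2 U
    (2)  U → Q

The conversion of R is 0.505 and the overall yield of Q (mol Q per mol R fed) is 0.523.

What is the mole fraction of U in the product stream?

Conversion of R: R consumed = 1ξ₁ = 0.505 × 432 → ξ₁ = 218.2 kmol/h.
Yield of Q: 1ξ₂ / 432 = 0.523 → ξ₂ = 225.9 kmol/h.
Outlet amounts (n = n₀ + Σ ν·ξ):
  R: 432 − 1(218.2) = 213.8
  U: 0 + 2(218.2) − 1(225.9) = 210.4
  Q: 0 + 1(225.9) = 225.9
Total out = 650.2 kmol/h; y_U = 210.4 / 650.2 = 0.3236.

0.324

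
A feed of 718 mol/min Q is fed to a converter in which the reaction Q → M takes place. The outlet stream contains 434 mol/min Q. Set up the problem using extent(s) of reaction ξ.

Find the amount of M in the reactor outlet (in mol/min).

For Q: n = n₀ − 1ξ → 434 = 718 − 1ξ, giving ξ = 284 mol/min.
Outlet amounts (n = n₀ + ν ξ):
  Q: 718 − 1(284) = 434
  M: 0 + 1(284) = 284

284 mol/min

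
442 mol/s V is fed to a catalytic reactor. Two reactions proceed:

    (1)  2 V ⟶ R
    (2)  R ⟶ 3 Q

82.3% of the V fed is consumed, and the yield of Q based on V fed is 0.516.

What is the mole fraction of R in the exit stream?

Conversion of V: V consumed = 2ξ₁ = 0.823 × 442 → ξ₁ = 181.9 mol/s.
Yield of Q: 3ξ₂ / 442 = 0.516 → ξ₂ = 76.02 mol/s.
Outlet amounts (n = n₀ + Σ ν·ξ):
  V: 442 − 2(181.9) = 78.23
  R: 0 + 1(181.9) − 1(76.02) = 105.9
  Q: 0 + 3(76.02) = 228.1
Total out = 412.2 mol/s; y_R = 105.9 / 412.2 = 0.2568.

0.257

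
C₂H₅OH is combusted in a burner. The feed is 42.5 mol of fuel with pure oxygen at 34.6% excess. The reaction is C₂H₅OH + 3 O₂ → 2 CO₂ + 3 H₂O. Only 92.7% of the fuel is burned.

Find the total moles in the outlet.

254 mol

Stoichiometric O₂ = 3 × 42.5 = 127.5 mol; O₂ fed = 127.5 × 1.346 = 171.6 mol.
Fuel reacted = 0.927 × 42.5 → ξ = 39.4 mol.
Outlet (n = n₀ + ν ξ):
  C₂H₅OH: 42.5 − 1(39.4) = 3.102
  O₂: 171.6 − 3(39.4) = 53.42
  CO₂: 0 + 2(39.4) = 78.8
  H₂O: 0 + 3(39.4) = 118.2
Total out = 3.102 + 53.42 + 78.8 + 118.2 = 253.5 mol.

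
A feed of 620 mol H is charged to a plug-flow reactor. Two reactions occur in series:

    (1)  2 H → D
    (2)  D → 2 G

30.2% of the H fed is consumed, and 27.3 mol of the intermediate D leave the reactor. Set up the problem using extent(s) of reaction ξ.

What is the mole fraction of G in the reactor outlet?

Conversion of H: H consumed = 2ξ₁ = 0.302 × 620 → ξ₁ = 93.62 mol.
D balance: n_D = 0 + 1ξ₁ − 1ξ₂ = 27.3 → ξ₂ = (1·93.62 − 27.3)/1 = 66.32 mol.
Outlet amounts (n = n₀ + Σ ν·ξ):
  H: 620 − 2(93.62) = 432.8
  D: 0 + 1(93.62) − 1(66.32) = 27.3
  G: 0 + 2(66.32) = 132.6
Total out = 592.7 mol; y_G = 132.6 / 592.7 = 0.2238.

0.224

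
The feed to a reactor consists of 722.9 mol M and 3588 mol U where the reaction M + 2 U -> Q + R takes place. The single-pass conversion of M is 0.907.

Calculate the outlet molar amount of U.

M reacted = 0.907 × 722.9 = 655.7 mol; ν_M = −1, so ξ = 655.7/1 = 655.7 mol.
Outlet amounts (n = n₀ + ν ξ):
  M: 722.9 − 1(655.7) = 67.23
  U: 3588 − 2(655.7) = 2277
  Q: 0 + 1(655.7) = 655.7
  R: 0 + 1(655.7) = 655.7

2280 mol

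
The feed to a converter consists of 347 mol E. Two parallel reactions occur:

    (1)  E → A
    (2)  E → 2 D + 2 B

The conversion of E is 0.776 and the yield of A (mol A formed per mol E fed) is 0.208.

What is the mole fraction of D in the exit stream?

0.42

Yield of A: 1ξ₁ / 347 = 0.208 → ξ₁ = 72.18 mol.
Conversion of E: 1ξ₁ + 1ξ₂ = 0.776 × 347 = 269.3 → ξ₂ = 197.1 mol.
Outlet amounts (n = n₀ + Σ ν·ξ):
  E: 347 − 1(72.18) − 1(197.1) = 77.73
  A: 0 + 1(72.18) = 72.18
  D: 0 + 2(197.1) = 394.2
  B: 0 + 2(197.1) = 394.2
Total out = 938.3 mol; y_D = 394.2 / 938.3 = 0.4201.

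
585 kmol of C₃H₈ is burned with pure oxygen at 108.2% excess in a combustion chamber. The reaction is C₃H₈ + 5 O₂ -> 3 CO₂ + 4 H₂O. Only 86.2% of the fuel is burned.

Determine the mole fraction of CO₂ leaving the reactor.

0.211

Stoichiometric O₂ = 5 × 585 = 2925 kmol; O₂ fed = 2925 × 2.082 = 6090 kmol.
Fuel reacted = 0.862 × 585 → ξ = 504.3 kmol.
Outlet (n = n₀ + ν ξ):
  C₃H₈: 585 − 1(504.3) = 80.73
  O₂: 6090 − 5(504.3) = 3568
  CO₂: 0 + 3(504.3) = 1513
  H₂O: 0 + 4(504.3) = 2017
Total out = 7179 kmol; y_CO₂ = 1513 / 7179 = 0.2107.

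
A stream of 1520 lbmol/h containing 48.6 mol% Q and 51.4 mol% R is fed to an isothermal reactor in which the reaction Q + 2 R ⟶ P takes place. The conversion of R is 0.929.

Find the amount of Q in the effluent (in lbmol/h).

376 lbmol/h

R reacted = 0.929 × 781.3 = 725.8 lbmol/h; ν_R = −2, so ξ = 725.8/2 = 362.9 lbmol/h.
Outlet amounts (n = n₀ + ν ξ):
  Q: 738.7 − 1(362.9) = 375.8
  R: 781.3 − 2(362.9) = 55.47
  P: 0 + 1(362.9) = 362.9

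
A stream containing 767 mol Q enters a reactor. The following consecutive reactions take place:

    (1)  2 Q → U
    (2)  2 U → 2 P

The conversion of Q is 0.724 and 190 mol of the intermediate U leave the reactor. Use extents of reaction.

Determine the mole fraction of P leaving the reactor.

Conversion of Q: Q consumed = 2ξ₁ = 0.724 × 767 → ξ₁ = 277.7 mol.
U balance: n_U = 0 + 1ξ₁ − 2ξ₂ = 190 → ξ₂ = (1·277.7 − 190)/2 = 43.83 mol.
Outlet amounts (n = n₀ + Σ ν·ξ):
  Q: 767 − 2(277.7) = 211.7
  U: 0 + 1(277.7) − 2(43.83) = 190
  P: 0 + 2(43.83) = 87.65
Total out = 489.3 mol; y_P = 87.65 / 489.3 = 0.1791.

0.179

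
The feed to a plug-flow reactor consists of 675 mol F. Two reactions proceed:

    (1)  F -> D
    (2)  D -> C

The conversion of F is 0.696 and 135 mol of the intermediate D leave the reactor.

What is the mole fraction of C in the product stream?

0.496

Conversion of F: F consumed = 1ξ₁ = 0.696 × 675 → ξ₁ = 469.8 mol.
D balance: n_D = 0 + 1ξ₁ − 1ξ₂ = 135 → ξ₂ = (1·469.8 − 135)/1 = 334.8 mol.
Outlet amounts (n = n₀ + Σ ν·ξ):
  F: 675 − 1(469.8) = 205.2
  D: 0 + 1(469.8) − 1(334.8) = 135
  C: 0 + 1(334.8) = 334.8
Total out = 675 mol; y_C = 334.8 / 675 = 0.496.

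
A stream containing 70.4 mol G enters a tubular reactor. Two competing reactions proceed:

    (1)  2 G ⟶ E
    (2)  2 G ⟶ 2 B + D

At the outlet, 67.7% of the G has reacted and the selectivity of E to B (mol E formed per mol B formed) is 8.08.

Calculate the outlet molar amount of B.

2.78 mol

Conversion of G: G consumed = 0.677 × 70.4 = 47.66 mol = 2ξ₁ + 2ξ₂.
Selectivity: 1ξ₁ / (2ξ₂) = 8.08 → ξ₁ = 16.16 ξ₂.
Substitute: (2·16.16 + 2) ξ₂ = 47.66 → ξ₂ = 1.389 mol, ξ₁ = 22.44 mol.
Outlet amounts (n = n₀ + Σ ν·ξ):
  G: 70.4 − 2(22.44) − 2(1.389) = 22.74
  E: 0 + 1(22.44) = 22.44
  B: 0 + 2(1.389) = 2.777
  D: 0 + 1(1.389) = 1.389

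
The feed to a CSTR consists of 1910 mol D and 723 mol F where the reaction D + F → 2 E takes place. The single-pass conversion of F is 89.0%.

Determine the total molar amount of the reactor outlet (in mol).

2630 mol

F reacted = 0.89 × 723 = 643.5 mol; ν_F = −1, so ξ = 643.5/1 = 643.5 mol.
Outlet amounts (n = n₀ + ν ξ):
  D: 1910 − 1(643.5) = 1267
  F: 723 − 1(643.5) = 79.53
  E: 0 + 2(643.5) = 1287
Total out = 1267 + 79.53 + 1287 = 2633 mol.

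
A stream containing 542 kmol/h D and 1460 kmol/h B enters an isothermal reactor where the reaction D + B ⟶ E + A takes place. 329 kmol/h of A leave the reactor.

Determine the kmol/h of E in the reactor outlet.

329 kmol/h

For A: n = n₀ + 1ξ → 329 = 0 + 1ξ, giving ξ = 329 kmol/h.
Outlet amounts (n = n₀ + ν ξ):
  D: 542 − 1(329) = 213
  B: 1460 − 1(329) = 1131
  E: 0 + 1(329) = 329
  A: 0 + 1(329) = 329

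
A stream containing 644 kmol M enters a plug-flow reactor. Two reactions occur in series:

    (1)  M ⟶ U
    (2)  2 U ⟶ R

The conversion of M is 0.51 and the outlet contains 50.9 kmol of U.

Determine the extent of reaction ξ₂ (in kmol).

Conversion of M: M consumed = 1ξ₁ = 0.51 × 644 → ξ₁ = 328.4 kmol.
U balance: n_U = 0 + 1ξ₁ − 2ξ₂ = 50.9 → ξ₂ = (1·328.4 − 50.9)/2 = 138.8 kmol.
Outlet amounts (n = n₀ + Σ ν·ξ):
  M: 644 − 1(328.4) = 315.6
  U: 0 + 1(328.4) − 2(138.8) = 50.9
  R: 0 + 1(138.8) = 138.8

ξ₂ = 139 kmol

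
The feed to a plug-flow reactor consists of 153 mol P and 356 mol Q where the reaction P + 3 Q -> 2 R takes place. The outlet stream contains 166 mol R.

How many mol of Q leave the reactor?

For R: n = n₀ + 2ξ → 166 = 0 + 2ξ, giving ξ = 83 mol.
Outlet amounts (n = n₀ + ν ξ):
  P: 153 − 1(83) = 70
  Q: 356 − 3(83) = 107
  R: 0 + 2(83) = 166

107 mol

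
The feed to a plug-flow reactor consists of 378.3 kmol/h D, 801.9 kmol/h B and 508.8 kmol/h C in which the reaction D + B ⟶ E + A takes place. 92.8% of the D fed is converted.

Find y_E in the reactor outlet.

0.208

D reacted = 0.928 × 378.3 = 351.1 kmol/h; ν_D = −1, so ξ = 351.1/1 = 351.1 kmol/h.
Outlet amounts (n = n₀ + ν ξ):
  D: 378.3 − 1(351.1) = 27.24
  B: 801.9 − 1(351.1) = 450.8
  E: 0 + 1(351.1) = 351.1
  A: 0 + 1(351.1) = 351.1
  C: 508.8 (inert)
Total out = 1689 kmol/h; y_E = 351.1 / 1689 = 0.2079.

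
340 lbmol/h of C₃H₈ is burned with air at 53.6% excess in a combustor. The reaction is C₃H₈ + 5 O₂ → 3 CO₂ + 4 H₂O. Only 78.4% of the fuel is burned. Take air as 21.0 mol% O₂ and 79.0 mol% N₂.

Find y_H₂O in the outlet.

Stoichiometric O₂ = 5 × 340 = 1700 lbmol/h; O₂ fed = 1700 × 1.536 = 2611 lbmol/h.
N₂ fed = 2611 × 79/21 = 9823 lbmol/h.
Fuel reacted = 0.784 × 340 → ξ = 266.6 lbmol/h.
Outlet (n = n₀ + ν ξ):
  C₃H₈: 340 − 1(266.6) = 73.44
  O₂: 2611 − 5(266.6) = 1278
  N₂: 9823 (inert)
  CO₂: 0 + 3(266.6) = 799.7
  H₂O: 0 + 4(266.6) = 1066
Total out = 13040 lbmol/h; y_H₂O = 1066 / 13040 = 0.08176.

0.0818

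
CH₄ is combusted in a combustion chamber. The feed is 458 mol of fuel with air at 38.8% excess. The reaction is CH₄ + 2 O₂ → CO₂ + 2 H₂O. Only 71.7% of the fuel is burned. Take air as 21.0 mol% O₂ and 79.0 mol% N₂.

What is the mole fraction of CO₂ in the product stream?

Stoichiometric O₂ = 2 × 458 = 916 mol; O₂ fed = 916 × 1.388 = 1271 mol.
N₂ fed = 1271 × 79/21 = 4783 mol.
Fuel reacted = 0.717 × 458 → ξ = 328.4 mol.
Outlet (n = n₀ + ν ξ):
  CH₄: 458 − 1(328.4) = 129.6
  O₂: 1271 − 2(328.4) = 614.6
  N₂: 4783 (inert)
  CO₂: 0 + 1(328.4) = 328.4
  H₂O: 0 + 2(328.4) = 656.8
Total out = 6512 mol; y_CO₂ = 328.4 / 6512 = 0.05043.

0.0504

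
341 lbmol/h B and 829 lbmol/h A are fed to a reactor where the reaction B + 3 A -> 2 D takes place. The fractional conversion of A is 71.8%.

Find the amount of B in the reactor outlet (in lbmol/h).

A reacted = 0.718 × 829 = 595.2 lbmol/h; ν_A = −3, so ξ = 595.2/3 = 198.4 lbmol/h.
Outlet amounts (n = n₀ + ν ξ):
  B: 341 − 1(198.4) = 142.6
  A: 829 − 3(198.4) = 233.8
  D: 0 + 2(198.4) = 396.8

143 lbmol/h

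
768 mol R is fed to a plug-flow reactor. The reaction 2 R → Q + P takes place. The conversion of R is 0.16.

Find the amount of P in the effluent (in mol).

61.4 mol

R reacted = 0.16 × 768 = 122.9 mol; ν_R = −2, so ξ = 122.9/2 = 61.44 mol.
Outlet amounts (n = n₀ + ν ξ):
  R: 768 − 2(61.44) = 645.1
  Q: 0 + 1(61.44) = 61.44
  P: 0 + 1(61.44) = 61.44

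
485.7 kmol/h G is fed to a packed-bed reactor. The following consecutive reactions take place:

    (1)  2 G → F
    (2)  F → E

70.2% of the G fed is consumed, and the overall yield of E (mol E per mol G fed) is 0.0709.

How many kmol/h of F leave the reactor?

136 kmol/h

Conversion of G: G consumed = 2ξ₁ = 0.702 × 485.7 → ξ₁ = 170.5 kmol/h.
Yield of E: 1ξ₂ / 485.7 = 0.0709 → ξ₂ = 34.44 kmol/h.
Outlet amounts (n = n₀ + Σ ν·ξ):
  G: 485.7 − 2(170.5) = 144.7
  F: 0 + 1(170.5) − 1(34.44) = 136
  E: 0 + 1(34.44) = 34.44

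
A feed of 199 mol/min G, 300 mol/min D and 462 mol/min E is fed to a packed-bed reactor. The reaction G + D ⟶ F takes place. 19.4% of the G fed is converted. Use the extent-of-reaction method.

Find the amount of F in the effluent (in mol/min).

38.6 mol/min

G reacted = 0.194 × 199 = 38.61 mol/min; ν_G = −1, so ξ = 38.61/1 = 38.61 mol/min.
Outlet amounts (n = n₀ + ν ξ):
  G: 199 − 1(38.61) = 160.4
  D: 300 − 1(38.61) = 261.4
  F: 0 + 1(38.61) = 38.61
  E: 462 (inert)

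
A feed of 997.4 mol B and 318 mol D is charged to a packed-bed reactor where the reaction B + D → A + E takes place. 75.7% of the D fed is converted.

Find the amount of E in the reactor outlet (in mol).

D reacted = 0.757 × 318 = 240.7 mol; ν_D = −1, so ξ = 240.7/1 = 240.7 mol.
Outlet amounts (n = n₀ + ν ξ):
  B: 997.4 − 1(240.7) = 756.7
  D: 318 − 1(240.7) = 77.27
  A: 0 + 1(240.7) = 240.7
  E: 0 + 1(240.7) = 240.7

241 mol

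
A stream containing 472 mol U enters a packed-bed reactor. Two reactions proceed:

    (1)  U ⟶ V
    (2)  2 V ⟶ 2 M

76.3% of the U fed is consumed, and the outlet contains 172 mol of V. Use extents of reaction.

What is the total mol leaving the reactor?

Conversion of U: U consumed = 1ξ₁ = 0.763 × 472 → ξ₁ = 360.1 mol.
V balance: n_V = 0 + 1ξ₁ − 2ξ₂ = 172 → ξ₂ = (1·360.1 − 172)/2 = 94.07 mol.
Outlet amounts (n = n₀ + Σ ν·ξ):
  U: 472 − 1(360.1) = 111.9
  V: 0 + 1(360.1) − 2(94.07) = 172
  M: 0 + 2(94.07) = 188.1
Total out = 111.9 + 172 + 188.1 = 472 mol.

472 mol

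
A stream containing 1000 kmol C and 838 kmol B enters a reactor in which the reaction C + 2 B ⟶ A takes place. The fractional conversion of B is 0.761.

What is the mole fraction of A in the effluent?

0.266

B reacted = 0.761 × 838 = 637.7 kmol; ν_B = −2, so ξ = 637.7/2 = 318.9 kmol.
Outlet amounts (n = n₀ + ν ξ):
  C: 1000 − 1(318.9) = 681.1
  B: 838 − 2(318.9) = 200.3
  A: 0 + 1(318.9) = 318.9
Total out = 1200 kmol; y_A = 318.9 / 1200 = 0.2657.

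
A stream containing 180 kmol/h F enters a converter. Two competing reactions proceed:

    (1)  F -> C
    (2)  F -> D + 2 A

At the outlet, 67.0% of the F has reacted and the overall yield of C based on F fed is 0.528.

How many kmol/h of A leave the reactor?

51.1 kmol/h

Yield of C: 1ξ₁ / 180 = 0.528 → ξ₁ = 95.04 kmol/h.
Conversion of F: 1ξ₁ + 1ξ₂ = 0.67 × 180 = 120.6 → ξ₂ = 25.56 kmol/h.
Outlet amounts (n = n₀ + Σ ν·ξ):
  F: 180 − 1(95.04) − 1(25.56) = 59.4
  C: 0 + 1(95.04) = 95.04
  D: 0 + 1(25.56) = 25.56
  A: 0 + 2(25.56) = 51.12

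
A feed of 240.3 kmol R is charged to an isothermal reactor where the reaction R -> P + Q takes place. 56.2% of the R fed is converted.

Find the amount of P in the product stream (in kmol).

135 kmol

R reacted = 0.562 × 240.3 = 135 kmol; ν_R = −1, so ξ = 135/1 = 135 kmol.
Outlet amounts (n = n₀ + ν ξ):
  R: 240.3 − 1(135) = 105.3
  P: 0 + 1(135) = 135
  Q: 0 + 1(135) = 135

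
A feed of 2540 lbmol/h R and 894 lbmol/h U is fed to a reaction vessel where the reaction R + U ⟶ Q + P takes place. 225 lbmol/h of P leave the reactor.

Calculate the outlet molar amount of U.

669 lbmol/h

For P: n = n₀ + 1ξ → 225 = 0 + 1ξ, giving ξ = 225 lbmol/h.
Outlet amounts (n = n₀ + ν ξ):
  R: 2540 − 1(225) = 2315
  U: 894 − 1(225) = 669
  Q: 0 + 1(225) = 225
  P: 0 + 1(225) = 225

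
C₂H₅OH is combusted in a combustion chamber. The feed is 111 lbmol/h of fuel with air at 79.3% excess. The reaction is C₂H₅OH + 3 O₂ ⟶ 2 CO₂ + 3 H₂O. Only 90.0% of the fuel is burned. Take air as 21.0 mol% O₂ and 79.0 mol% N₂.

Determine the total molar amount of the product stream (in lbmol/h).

3050 lbmol/h

Stoichiometric O₂ = 3 × 111 = 333 lbmol/h; O₂ fed = 333 × 1.793 = 597.1 lbmol/h.
N₂ fed = 597.1 × 79/21 = 2246 lbmol/h.
Fuel reacted = 0.9 × 111 → ξ = 99.9 lbmol/h.
Outlet (n = n₀ + ν ξ):
  C₂H₅OH: 111 − 1(99.9) = 11.1
  O₂: 597.1 − 3(99.9) = 297.4
  N₂: 2246 (inert)
  CO₂: 0 + 2(99.9) = 199.8
  H₂O: 0 + 3(99.9) = 299.7
Total out = 11.1 + 297.4 + 2246 + 199.8 + 299.7 = 3054 lbmol/h.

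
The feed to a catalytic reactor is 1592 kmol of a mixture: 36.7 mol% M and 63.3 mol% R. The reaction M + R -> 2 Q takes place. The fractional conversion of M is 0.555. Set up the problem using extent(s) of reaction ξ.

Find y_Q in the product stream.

0.407

M reacted = 0.555 × 584.3 = 324.3 kmol; ν_M = −1, so ξ = 324.3/1 = 324.3 kmol.
Outlet amounts (n = n₀ + ν ξ):
  M: 584.3 − 1(324.3) = 260
  R: 1008 − 1(324.3) = 683.5
  Q: 0 + 2(324.3) = 648.5
Total out = 1592 kmol; y_Q = 648.5 / 1592 = 0.4074.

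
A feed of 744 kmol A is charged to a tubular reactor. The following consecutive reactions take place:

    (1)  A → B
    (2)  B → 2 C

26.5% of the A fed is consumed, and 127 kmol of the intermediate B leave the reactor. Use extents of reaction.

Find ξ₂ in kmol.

ξ₂ = 70.2 kmol

Conversion of A: A consumed = 1ξ₁ = 0.265 × 744 → ξ₁ = 197.2 kmol.
B balance: n_B = 0 + 1ξ₁ − 1ξ₂ = 127 → ξ₂ = (1·197.2 − 127)/1 = 70.16 kmol.
Outlet amounts (n = n₀ + Σ ν·ξ):
  A: 744 − 1(197.2) = 546.8
  B: 0 + 1(197.2) − 1(70.16) = 127
  C: 0 + 2(70.16) = 140.3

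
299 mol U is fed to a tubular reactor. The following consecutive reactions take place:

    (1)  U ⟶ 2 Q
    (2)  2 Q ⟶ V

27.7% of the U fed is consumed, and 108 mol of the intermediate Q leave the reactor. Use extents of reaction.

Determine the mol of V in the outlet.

28.8 mol

Conversion of U: U consumed = 1ξ₁ = 0.277 × 299 → ξ₁ = 82.82 mol.
Q balance: n_Q = 0 + 2ξ₁ − 2ξ₂ = 108 → ξ₂ = (2·82.82 − 108)/2 = 28.82 mol.
Outlet amounts (n = n₀ + Σ ν·ξ):
  U: 299 − 1(82.82) = 216.2
  Q: 0 + 2(82.82) − 2(28.82) = 108
  V: 0 + 1(28.82) = 28.82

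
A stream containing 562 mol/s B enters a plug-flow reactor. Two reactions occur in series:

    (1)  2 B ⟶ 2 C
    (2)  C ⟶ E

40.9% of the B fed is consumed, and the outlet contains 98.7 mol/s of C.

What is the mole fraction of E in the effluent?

Conversion of B: B consumed = 2ξ₁ = 0.409 × 562 → ξ₁ = 114.9 mol/s.
C balance: n_C = 0 + 2ξ₁ − 1ξ₂ = 98.7 → ξ₂ = (2·114.9 − 98.7)/1 = 131.2 mol/s.
Outlet amounts (n = n₀ + Σ ν·ξ):
  B: 562 − 2(114.9) = 332.1
  C: 0 + 2(114.9) − 1(131.2) = 98.7
  E: 0 + 1(131.2) = 131.2
Total out = 562 mol/s; y_E = 131.2 / 562 = 0.2334.

0.233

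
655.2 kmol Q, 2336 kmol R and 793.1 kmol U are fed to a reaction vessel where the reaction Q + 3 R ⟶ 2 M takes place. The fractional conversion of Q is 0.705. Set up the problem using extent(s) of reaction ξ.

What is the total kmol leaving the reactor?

2860 kmol

Q reacted = 0.705 × 655.2 = 461.9 kmol; ν_Q = −1, so ξ = 461.9/1 = 461.9 kmol.
Outlet amounts (n = n₀ + ν ξ):
  Q: 655.2 − 1(461.9) = 193.3
  R: 2336 − 3(461.9) = 950.3
  M: 0 + 2(461.9) = 923.8
  U: 793.1 (inert)
Total out = 193.3 + 950.3 + 923.8 + 793.1 = 2860 kmol.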